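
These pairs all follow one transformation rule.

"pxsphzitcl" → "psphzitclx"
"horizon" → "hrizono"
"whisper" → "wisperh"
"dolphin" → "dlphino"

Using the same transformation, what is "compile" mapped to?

cmpileo

The pattern: move the first character to the end, then swap the first and last characters.
"compile" → "ompilec" → "cmpileo".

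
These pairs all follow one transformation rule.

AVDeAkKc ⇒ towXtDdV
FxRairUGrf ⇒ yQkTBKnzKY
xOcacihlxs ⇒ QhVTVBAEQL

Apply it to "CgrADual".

vZKtwNTE

What's happening: shift every letter 7 places backward in the alphabet (wrapping around), then flip the case of every letter.
Starting from "CgrADual": after the first operation, "VzkTWnte"; after the second, "vZKtwNTE".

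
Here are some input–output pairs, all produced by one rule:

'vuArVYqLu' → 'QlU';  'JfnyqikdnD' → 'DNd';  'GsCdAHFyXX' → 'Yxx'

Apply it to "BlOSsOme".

oME

Each output is the input with this applied: flip the case of every letter, then keep only the last 3 characters.
Applying both steps to "BlOSsOme": "bLosSoME", then "oME".
(Check on "JfnyqikdnD": → "jFNYQIKDNd" → "DNd" ✓)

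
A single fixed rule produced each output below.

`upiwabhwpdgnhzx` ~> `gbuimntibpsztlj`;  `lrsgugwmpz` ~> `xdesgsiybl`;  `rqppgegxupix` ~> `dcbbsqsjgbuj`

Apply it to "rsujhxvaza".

The pattern: shift every letter 12 places forward in the alphabet (wrapping around).
So "rsujhxvaza" becomes "degvtjhmlm".

degvtjhmlm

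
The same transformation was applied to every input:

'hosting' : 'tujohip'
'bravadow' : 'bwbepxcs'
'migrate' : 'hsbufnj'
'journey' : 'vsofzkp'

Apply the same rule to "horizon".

sjapoip

The rule is to move the first 2 characters to the end (rotate left by 2), then shift every letter 1 place forward in the alphabet (wrapping around).
For "horizon", step one produces "rizonho"; step two turns that into "sjapoip".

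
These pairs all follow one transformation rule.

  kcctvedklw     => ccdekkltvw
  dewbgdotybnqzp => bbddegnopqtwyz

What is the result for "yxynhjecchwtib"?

What's happening: sort the characters into alphabetical order.
So "yxynhjecchwtib" becomes "bccehhijntwxyy".

bccehhijntwxyy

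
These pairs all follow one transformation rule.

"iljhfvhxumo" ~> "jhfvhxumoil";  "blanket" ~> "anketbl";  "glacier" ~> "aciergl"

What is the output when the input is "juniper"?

niperju

The transformation: move the first 2 characters to the end (rotate left by 2).
Applying that to "juniper" gives "niperju".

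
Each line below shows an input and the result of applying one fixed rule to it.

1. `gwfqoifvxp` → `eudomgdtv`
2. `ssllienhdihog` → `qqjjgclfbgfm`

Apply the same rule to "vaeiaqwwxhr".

Rule — shift every letter 2 places backward in the alphabet (wrapping around), then delete the last character.
On "vaeiaqwwxhr": the first step gives "tycgyouuvfp", and the second then gives "tycgyouuvf".

tycgyouuvf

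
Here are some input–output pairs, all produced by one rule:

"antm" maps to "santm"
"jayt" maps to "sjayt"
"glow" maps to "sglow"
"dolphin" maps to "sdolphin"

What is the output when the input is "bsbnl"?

The transformation: prepend "s".
Applying that to "bsbnl" gives "sbsbnl".

sbsbnl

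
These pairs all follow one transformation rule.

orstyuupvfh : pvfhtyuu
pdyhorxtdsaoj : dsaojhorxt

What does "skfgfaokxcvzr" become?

xcvzrgfaok

Rule — delete the first 3 characters, then swap the front and back halves of the string.
Starting from "skfgfaokxcvzr": after the first operation, "gfaokxcvzr"; after the second, "xcvzrgfaok".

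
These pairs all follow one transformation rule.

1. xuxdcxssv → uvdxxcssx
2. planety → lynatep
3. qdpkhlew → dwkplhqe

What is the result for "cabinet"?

atibenc

What's happening: swap the first and last characters, then swap each adjacent pair of characters (1↔2, 3↔4, ...).
Applying both steps to "cabinet": "tabinec", then "atibenc".
(Check on "planety": → "ylanetp" → "lynatep" ✓)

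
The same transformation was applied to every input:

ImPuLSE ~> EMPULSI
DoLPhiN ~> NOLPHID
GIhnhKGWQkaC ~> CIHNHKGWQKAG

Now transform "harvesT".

In each case the input is transformed by: swap the first and last characters, then convert every letter to uppercase.
"harvesT" → "Tarvesh" → "TARVESH".

TARVESH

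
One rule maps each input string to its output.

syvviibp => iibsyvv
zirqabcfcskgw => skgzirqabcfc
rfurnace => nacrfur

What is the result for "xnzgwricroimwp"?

imwxnzgwricro

The rule is to delete the last character, then move the last 3 characters to the front (rotate right by 3).
Working it through for "xnzgwricroimwp": intermediate "xnzgwricroimw", final "imwxnzgwricro".
(Check on "zirqabcfcskgw": → "zirqabcfcskg" → "skgzirqabcfc" ✓)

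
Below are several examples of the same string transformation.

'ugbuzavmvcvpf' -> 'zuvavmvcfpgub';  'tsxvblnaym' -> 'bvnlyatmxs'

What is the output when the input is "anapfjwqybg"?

fpwjyqgbnaa

The rule is to move the first 3 characters to the end (rotate left by 3), then swap each adjacent pair of characters (1↔2, 3↔4, ...).
Applying both steps to "anapfjwqybg": "pfjwqybgana", then "fpwjyqgbnaa".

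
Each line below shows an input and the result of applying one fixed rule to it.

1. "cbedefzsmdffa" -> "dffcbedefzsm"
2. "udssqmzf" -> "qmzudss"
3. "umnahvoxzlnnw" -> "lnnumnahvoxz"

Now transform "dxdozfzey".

Looking at the pairs, the operation is to delete the last character, then move the last 3 characters to the front (rotate right by 3).
"dxdozfzey" → "dxdozfze" → "fzedxdoz".

fzedxdoz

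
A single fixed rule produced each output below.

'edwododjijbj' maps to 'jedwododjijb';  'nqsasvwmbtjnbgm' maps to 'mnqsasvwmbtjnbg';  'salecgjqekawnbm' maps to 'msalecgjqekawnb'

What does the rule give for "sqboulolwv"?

The rule is to move the last character to the front.
So "sqboulolwv" becomes "vsqboulolw".

vsqboulolw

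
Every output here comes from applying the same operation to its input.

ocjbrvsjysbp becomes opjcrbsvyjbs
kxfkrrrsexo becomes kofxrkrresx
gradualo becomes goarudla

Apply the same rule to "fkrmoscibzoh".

Each output is the input with this applied: move the last character to the front, then swap each adjacent pair of characters (1↔2, 3↔4, ...).
Doing the same to "fkrmoscibzoh": "fhrkomcsbioz".

fhrkomcsbioz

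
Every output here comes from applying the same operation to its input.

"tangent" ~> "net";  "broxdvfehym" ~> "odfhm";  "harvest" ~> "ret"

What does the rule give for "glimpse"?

What's happening: move the first character to the end, then keep every other character starting from the second (positions 2nd, 4th, 6th, ...).
Applying both steps to "glimpse": "limpseg", then "ipe".

ipe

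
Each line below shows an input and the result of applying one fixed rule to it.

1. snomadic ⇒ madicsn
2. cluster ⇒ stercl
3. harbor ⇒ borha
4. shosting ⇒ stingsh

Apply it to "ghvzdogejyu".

zdogejyugh

What's happening: move the first 2 characters to the end (rotate left by 2), then delete the first character.
For "ghvzdogejyu", step one produces "vzdogejyugh"; step two turns that into "zdogejyugh".
(Check on "harbor": → "rborha" → "borha" ✓)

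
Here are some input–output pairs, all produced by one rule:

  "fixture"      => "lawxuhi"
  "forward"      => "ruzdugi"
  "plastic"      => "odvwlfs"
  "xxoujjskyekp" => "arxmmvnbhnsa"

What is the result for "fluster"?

The transformation: shift every letter 3 places forward in the alphabet (wrapping around), then move the first character to the end.
"fluster" → "ioxvwhu" → "oxvwhui".

oxvwhui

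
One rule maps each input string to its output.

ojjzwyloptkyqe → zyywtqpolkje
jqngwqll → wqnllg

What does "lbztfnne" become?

ztnnfe

The pattern: delete the first 2 characters, then sort the characters into reverse alphabetical order.
"lbztfnne" → "ztfnne" → "ztnnfe".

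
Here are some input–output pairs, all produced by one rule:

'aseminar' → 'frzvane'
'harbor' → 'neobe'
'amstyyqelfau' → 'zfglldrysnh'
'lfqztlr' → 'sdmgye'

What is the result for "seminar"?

Each output is the input with this applied: delete the first character, then shift every letter 13 places forward in the alphabet (wrapping around) — i.e. ROT13.
For "seminar", step one produces "eminar"; step two turns that into "rzvane".

rzvane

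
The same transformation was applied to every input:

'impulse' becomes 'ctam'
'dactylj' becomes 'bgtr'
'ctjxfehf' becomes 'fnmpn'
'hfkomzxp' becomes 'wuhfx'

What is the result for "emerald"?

Looking at the pairs, the operation is to delete the first 3 characters, then shift every letter 8 places forward in the alphabet (wrapping around).
"emerald" → "zitl".

zitl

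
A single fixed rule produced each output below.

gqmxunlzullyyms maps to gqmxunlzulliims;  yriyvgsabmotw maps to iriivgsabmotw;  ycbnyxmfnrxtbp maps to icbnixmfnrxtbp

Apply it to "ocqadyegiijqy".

In each case the input is transformed by: replace every "y" with "i".
Applying that to "ocqadyegiijqy" gives "ocqadiegiijqi".

ocqadiegiijqi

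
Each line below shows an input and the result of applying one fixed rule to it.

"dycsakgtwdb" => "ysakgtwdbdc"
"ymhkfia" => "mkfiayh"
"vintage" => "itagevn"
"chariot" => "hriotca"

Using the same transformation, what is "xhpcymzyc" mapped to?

The transformation: move the first 2 characters to the end (rotate left by 2), then swap the first and last characters.
"xhpcymzyc" → "pcymzycxh" → "hcymzycxp".

hcymzycxp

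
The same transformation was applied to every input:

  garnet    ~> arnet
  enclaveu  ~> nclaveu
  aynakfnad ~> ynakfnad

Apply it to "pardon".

The rule is to delete the first character.
"pardon" → "ardon".

ardon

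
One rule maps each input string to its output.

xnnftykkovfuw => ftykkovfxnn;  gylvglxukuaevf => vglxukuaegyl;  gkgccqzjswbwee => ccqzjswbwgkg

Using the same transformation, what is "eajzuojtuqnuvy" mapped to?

The pattern: delete the last 2 characters, then move the first 3 characters to the end (rotate left by 3).
On "eajzuojtuqnuvy" that produces "zuojtuqnueaj".
(Check on "gkgccqzjswbwee": → "gkgccqzjswbw" → "ccqzjswbwgkg" ✓)

zuojtuqnueaj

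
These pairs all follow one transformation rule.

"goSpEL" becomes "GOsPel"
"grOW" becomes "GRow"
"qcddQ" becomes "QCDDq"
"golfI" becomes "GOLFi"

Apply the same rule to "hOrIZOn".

What's happening: flip the case of every letter.
So "hOrIZOn" becomes "HoRizoN".

HoRizoN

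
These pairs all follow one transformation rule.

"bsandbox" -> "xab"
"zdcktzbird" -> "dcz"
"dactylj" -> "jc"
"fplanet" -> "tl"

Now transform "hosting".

gs

The pattern: move the last 2 characters to the front (rotate right by 2), then keep one character in every 3, starting at position 2 (positions 2nd, 5th, 8th, ...).
Working it through for "hosting": intermediate "nghosti", final "gs".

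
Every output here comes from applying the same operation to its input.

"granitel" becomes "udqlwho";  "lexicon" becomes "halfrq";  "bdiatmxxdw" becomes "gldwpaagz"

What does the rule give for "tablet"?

Looking at the pairs, the operation is to shift every letter 3 places forward in the alphabet (wrapping around), then delete the first character.
For "tablet", step one produces "wdeohw"; step two turns that into "deohw".
(Check on "lexicon": → "ohalfrq" → "halfrq" ✓)

deohw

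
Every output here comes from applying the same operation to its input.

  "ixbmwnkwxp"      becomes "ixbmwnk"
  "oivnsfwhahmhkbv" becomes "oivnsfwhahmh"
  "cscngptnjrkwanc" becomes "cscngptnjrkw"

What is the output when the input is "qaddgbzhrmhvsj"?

qaddgbzhrmh

Each output is the input with this applied: delete the last 3 characters.
On "qaddgbzhrmhvsj" that produces "qaddgbzhrmh".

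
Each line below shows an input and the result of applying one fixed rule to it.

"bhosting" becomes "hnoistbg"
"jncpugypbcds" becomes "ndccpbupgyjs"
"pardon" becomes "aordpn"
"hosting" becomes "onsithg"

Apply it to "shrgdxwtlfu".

The transformation: take characters alternately from the front and the back (1st, last, 2nd, 2nd-last, ...), then move the first 2 characters to the end (rotate left by 2).
Applying that to "shrgdxwtlfu" gives "hfrlgtdwxsu".

hfrlgtdwxsu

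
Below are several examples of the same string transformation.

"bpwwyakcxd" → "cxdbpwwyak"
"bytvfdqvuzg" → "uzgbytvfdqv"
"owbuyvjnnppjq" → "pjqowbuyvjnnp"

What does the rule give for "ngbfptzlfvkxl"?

Rule — move the last 3 characters to the front (rotate right by 3).
"ngbfptzlfvkxl" → "kxlngbfptzlfv".

kxlngbfptzlfv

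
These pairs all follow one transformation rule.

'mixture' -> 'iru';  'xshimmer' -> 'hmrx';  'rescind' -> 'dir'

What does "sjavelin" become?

ejnv

What's happening: sort the characters into alphabetical order, then keep every other character starting from the second (positions 2nd, 4th, 6th, ...).
Starting from "sjavelin": after the first operation, "aeijlnsv"; after the second, "ejnv".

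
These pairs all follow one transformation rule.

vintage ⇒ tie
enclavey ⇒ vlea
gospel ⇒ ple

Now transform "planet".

pla

The transformation: sort the characters into reverse alphabetical order, then keep every other character starting from the second (positions 2nd, 4th, 6th, ...).
"planet" → "tpnlea" → "pla".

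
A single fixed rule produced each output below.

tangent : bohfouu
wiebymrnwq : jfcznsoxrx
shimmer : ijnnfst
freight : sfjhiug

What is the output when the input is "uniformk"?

The rule is to shift every letter 1 place forward in the alphabet (wrapping around), then move the first character to the end.
Applying both steps to "uniformk": "vojgpsnl", then "ojgpsnlv".

ojgpsnlv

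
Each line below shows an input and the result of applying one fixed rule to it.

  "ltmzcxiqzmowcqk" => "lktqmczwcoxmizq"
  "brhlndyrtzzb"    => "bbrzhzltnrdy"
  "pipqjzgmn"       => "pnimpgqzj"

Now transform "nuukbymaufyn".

The pattern: take characters alternately from the front and the back (1st, last, 2nd, 2nd-last, ...).
Applying that to "nuukbymaufyn" gives "nnuyufkubaym".

nnuyufkubaym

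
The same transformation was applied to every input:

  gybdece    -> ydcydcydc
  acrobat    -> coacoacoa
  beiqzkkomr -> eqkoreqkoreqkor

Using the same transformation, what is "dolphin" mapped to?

The transformation: keep every other character starting from the second (positions 2nd, 4th, 6th, ...), then write the whole string 3 times in a row.
On "dolphin": the first step gives "opi", and the second then gives "opiopiopi".

opiopiopi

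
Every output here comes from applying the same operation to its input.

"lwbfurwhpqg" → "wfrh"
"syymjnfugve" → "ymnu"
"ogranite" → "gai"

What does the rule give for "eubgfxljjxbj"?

The rule is to keep every other character starting from the second (positions 2nd, 4th, 6th, ...), then delete the last character.
On "eubgfxljjxbj": the first step gives "ugxjxj", and the second then gives "ugxjx".

ugxjx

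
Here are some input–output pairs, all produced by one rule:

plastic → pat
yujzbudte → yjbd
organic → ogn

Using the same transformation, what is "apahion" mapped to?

In each case the input is transformed by: swap each adjacent pair of characters (1↔2, 3↔4, ...), then keep every other character starting from the second (positions 2nd, 4th, 6th, ...).
Doing the same to "apahion": "aai".
(Check on "organic": → "roaginc" → "ogn" ✓)

aai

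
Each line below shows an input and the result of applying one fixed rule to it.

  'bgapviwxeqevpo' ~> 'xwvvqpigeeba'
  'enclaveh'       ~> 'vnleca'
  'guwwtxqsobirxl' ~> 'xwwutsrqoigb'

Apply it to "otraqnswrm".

wtsrqona

The pattern: delete the last 2 characters, then sort the characters into reverse alphabetical order.
On "otraqnswrm": the first step gives "otraqnsw", and the second then gives "wtsrqona".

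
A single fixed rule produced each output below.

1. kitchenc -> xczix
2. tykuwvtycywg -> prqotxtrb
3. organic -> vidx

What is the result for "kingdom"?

The rule is to shift every letter 5 places backward in the alphabet (wrapping around), then delete the first 3 characters.
Starting from "kingdom": after the first operation, "fdibyjh"; after the second, "byjh".

byjh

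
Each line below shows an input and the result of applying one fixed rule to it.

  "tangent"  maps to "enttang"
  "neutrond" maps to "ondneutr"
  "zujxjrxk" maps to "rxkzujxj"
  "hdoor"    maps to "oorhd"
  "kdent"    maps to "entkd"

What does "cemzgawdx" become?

The transformation: move the last 3 characters to the front (rotate right by 3).
Applying that to "cemzgawdx" gives "wdxcemzga".

wdxcemzga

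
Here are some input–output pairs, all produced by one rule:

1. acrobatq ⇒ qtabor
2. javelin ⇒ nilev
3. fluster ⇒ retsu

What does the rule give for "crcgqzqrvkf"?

fkvrqzqgc

What's happening: delete the first 2 characters, then reverse the string.
Working it through for "crcgqzqrvkf": intermediate "cgqzqrvkf", final "fkvrqzqgc".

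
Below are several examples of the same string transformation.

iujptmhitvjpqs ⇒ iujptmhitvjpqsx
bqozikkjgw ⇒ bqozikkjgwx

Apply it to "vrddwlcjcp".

Rule — append "x".
Doing the same to "vrddwlcjcp": "vrddwlcjcpx".

vrddwlcjcpx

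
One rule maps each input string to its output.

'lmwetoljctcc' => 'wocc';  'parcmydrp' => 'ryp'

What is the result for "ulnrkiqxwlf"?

niw

Each output is the input with this applied: keep one character in every 3, starting at position 3 (positions 3rd, 6th, 9th, ...).
Applying that to "ulnrkiqxwlf" gives "niw".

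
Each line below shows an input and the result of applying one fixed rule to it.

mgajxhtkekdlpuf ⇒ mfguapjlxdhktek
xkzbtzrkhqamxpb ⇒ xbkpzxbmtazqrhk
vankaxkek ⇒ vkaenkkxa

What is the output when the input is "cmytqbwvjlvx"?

cxmvyltjqvbw

Each output is the input with this applied: take characters alternately from the front and the back (1st, last, 2nd, 2nd-last, ...).
So "cmytqbwvjlvx" becomes "cxmvyltjqvbw".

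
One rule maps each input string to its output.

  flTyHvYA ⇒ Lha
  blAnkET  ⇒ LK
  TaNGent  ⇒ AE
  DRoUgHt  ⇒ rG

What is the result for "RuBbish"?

Each output is the input with this applied: flip the case of every letter, then keep one character in every 3, starting at position 2 (positions 2nd, 5th, 8th, ...).
On "RuBbish": the first step gives "rUbBISH", and the second then gives "UI".

UI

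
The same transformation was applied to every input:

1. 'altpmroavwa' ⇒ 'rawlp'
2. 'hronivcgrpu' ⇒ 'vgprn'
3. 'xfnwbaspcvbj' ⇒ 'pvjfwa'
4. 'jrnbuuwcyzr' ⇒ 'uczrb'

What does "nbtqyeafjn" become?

efnbq

Looking at the pairs, the operation is to keep every other character starting from the second (positions 2nd, 4th, 6th, ...), then move the last 3 characters to the front (rotate right by 3).
On "nbtqyeafjn": the first step gives "bqefn", and the second then gives "efnbq".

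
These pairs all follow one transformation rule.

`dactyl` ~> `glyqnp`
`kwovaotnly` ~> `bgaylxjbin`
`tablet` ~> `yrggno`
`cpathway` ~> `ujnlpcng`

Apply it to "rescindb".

vaqoerfp

Looking at the pairs, the operation is to swap the front and back halves of the string, then shift every letter 13 places forward in the alphabet (wrapping around) — i.e. ROT13.
Working it through for "rescindb": intermediate "indbresc", final "vaqoerfp".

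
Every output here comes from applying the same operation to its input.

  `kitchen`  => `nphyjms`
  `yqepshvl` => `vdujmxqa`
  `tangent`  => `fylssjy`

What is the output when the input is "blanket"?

qgsfjpy

What's happening: swap each adjacent pair of characters (1↔2, 3↔4, ...), then shift every letter 5 places forward in the alphabet (wrapping around).
On "blanket": the first step gives "lbnaekt", and the second then gives "qgsfjpy".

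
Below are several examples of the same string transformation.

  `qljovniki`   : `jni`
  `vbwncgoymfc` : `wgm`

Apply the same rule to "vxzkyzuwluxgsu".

zzlg

What's happening: keep one character in every 3, starting at position 3 (positions 3rd, 6th, 9th, ...).
So "vxzkyzuwluxgsu" becomes "zzlg".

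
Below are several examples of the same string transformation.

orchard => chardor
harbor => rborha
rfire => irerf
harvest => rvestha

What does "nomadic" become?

madicno

The rule is to move the first 2 characters to the end (rotate left by 2).
Doing the same to "nomadic": "madicno".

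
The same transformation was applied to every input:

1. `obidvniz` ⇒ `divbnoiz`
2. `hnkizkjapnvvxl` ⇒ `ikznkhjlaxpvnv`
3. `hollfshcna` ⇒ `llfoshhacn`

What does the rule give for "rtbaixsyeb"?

abitxrsbye

Each output is the input with this applied: move the first 3 characters to the end (rotate left by 3), then take characters alternately from the front and the back (1st, last, 2nd, 2nd-last, ...).
"rtbaixsyeb" → "aixsyebrtb" → "abitxrsbye".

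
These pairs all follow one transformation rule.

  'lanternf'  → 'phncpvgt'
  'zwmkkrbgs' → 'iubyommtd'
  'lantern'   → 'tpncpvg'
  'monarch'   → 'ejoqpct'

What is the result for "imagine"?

pgkocik

The transformation: shift every letter 2 places forward in the alphabet (wrapping around), then move the last 2 characters to the front (rotate right by 2).
Applying both steps to "imagine": "kocikpg", then "pgkocik".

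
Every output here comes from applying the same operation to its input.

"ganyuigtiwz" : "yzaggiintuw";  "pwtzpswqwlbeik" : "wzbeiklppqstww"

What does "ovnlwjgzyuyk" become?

yzgjklnouvwy

The transformation: sort the characters into alphabetical order, then move the last 2 characters to the front (rotate right by 2).
For "ovnlwjgzyuyk", step one produces "gjklnouvwyyz"; step two turns that into "yzgjklnouvwy".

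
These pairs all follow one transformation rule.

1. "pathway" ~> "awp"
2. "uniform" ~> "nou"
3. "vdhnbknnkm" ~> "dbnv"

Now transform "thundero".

Each output is the input with this applied: move the first character to the end, then keep one character in every 3, starting at position 1 (positions 1st, 4th, 7th, ...).
For "thundero", step one produces "hunderot"; step two turns that into "hdo".
(Check on "pathway": → "athwayp" → "awp" ✓)

hdo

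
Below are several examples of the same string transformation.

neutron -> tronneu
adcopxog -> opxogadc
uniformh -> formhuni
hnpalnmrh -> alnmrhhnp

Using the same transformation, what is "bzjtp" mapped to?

In each case the input is transformed by: move the first 3 characters to the end (rotate left by 3).
On "bzjtp" that produces "tpbzj".

tpbzj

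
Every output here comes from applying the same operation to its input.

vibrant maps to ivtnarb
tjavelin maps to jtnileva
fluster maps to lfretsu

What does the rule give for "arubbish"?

The transformation: reverse the string, then move the last 2 characters to the front (rotate right by 2).
Applying both steps to "arubbish": "hsibbura", then "rahsibbu".

rahsibbu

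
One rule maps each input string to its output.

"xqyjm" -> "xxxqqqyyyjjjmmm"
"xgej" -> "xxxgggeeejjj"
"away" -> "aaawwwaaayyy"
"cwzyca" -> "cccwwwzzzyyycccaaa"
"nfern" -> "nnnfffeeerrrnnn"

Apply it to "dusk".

ddduuussskkk

The rule is to repeat every character 3 times.
So "dusk" becomes "ddduuussskkk".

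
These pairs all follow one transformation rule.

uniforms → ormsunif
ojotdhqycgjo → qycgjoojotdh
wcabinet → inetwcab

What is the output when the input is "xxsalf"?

The pattern: swap the front and back halves of the string.
"xxsalf" → "alfxxs".

alfxxs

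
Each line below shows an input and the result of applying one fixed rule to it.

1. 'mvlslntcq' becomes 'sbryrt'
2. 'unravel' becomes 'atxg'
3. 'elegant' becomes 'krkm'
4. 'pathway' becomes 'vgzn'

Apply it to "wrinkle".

Looking at the pairs, the operation is to delete the last 3 characters, then shift every letter 6 places forward in the alphabet (wrapping around).
Starting from "wrinkle": after the first operation, "wrin"; after the second, "cxot".

cxot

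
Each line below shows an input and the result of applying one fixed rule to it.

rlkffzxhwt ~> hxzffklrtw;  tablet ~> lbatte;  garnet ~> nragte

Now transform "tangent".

The rule is to reverse the string, then move the first 2 characters to the end (rotate left by 2).
Working it through for "tangent": intermediate "tnegnat", final "egnattn".

egnattn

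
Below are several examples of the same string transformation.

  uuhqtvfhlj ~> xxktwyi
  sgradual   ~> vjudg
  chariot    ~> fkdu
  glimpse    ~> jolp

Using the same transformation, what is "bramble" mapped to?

eudp

The transformation: shift every letter 3 places forward in the alphabet (wrapping around), then delete the last 3 characters.
For "bramble", step one produces "eudpeoh"; step two turns that into "eudp".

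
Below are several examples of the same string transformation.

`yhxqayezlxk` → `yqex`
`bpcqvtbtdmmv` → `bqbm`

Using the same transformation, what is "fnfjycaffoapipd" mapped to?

fjaoi

The transformation: keep one character in every 3, starting at position 1 (positions 1st, 4th, 7th, ...).
Doing the same to "fnfjycaffoapipd": "fjaoi".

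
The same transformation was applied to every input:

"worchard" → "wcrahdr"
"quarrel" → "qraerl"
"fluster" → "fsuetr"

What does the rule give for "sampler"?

spmelr

Rule — swap each adjacent pair of characters (1↔2, 3↔4, ...), then delete the first character.
"sampler" → "aspmelr" → "spmelr".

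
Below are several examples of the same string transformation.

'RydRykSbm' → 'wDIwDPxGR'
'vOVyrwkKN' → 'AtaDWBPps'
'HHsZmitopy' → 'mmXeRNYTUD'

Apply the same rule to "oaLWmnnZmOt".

TFqbRSSeRtY

Rule — flip the case of every letter, then shift every letter 5 places forward in the alphabet (wrapping around).
Working it through for "oaLWmnnZmOt": intermediate "OAlwMNNzMoT", final "TFqbRSSeRtY".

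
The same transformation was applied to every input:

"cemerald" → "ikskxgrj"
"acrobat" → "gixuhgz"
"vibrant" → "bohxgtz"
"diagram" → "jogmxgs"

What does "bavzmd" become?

The transformation: shift every letter 6 places forward in the alphabet (wrapping around).
For "bavzmd" the result is "hgbfsj".

hgbfsj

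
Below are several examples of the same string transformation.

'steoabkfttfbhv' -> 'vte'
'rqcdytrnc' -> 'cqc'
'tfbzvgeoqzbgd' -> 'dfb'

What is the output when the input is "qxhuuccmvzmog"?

Looking at the pairs, the operation is to swap the first and last characters, then keep only the first 3 characters.
Applying both steps to "qxhuuccmvzmog": "gxhuuccmvzmoq", then "gxh".

gxh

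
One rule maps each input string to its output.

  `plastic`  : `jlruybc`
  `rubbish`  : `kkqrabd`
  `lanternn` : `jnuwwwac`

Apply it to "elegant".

The transformation: sort the characters into alphabetical order, then shift every letter 9 places forward in the alphabet (wrapping around).
So "elegant" becomes "jnnpuwc".

jnnpuwc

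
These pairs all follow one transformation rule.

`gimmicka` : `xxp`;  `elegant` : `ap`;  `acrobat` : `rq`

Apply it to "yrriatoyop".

Rule — shift every letter 11 places backward in the alphabet (wrapping around), then keep one character in every 3, starting at position 2 (positions 2nd, 5th, 8th, ...).
Applying both steps to "yrriatoyop": "nggxpidnde", then "gpn".
(Check on "gimmicka": → "vxbbxrzp" → "xxp" ✓)

gpn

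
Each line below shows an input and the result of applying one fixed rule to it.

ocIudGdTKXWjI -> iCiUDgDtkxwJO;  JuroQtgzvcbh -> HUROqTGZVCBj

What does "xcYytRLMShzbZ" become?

zCyYTrlmsHZBX

In each case the input is transformed by: swap the first and last characters, then flip the case of every letter.
Starting from "xcYytRLMShzbZ": after the first operation, "ZcYytRLMShzbx"; after the second, "zCyYTrlmsHZBX".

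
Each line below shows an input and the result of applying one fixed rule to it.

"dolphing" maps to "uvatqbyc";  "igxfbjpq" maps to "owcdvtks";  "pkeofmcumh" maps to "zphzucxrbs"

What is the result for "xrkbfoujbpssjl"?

The pattern: swap the front and back halves of the string, then shift every letter 13 places forward in the alphabet (wrapping around) — i.e. ROT13.
Starting from "xrkbfoujbpssjl": after the first operation, "jbpssjlxrkbfou"; after the second, "wocffwykexosbh".
(Check on "dolphing": → "hingdolp" → "uvatqbyc" ✓)

wocffwykexosbh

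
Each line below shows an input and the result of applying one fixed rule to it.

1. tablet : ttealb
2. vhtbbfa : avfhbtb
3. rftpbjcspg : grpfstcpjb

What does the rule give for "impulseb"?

biemsplu

In each case the input is transformed by: reverse the string, then take characters alternately from the front and the back (1st, last, 2nd, 2nd-last, ...).
"impulseb" → "beslupmi" → "biemsplu".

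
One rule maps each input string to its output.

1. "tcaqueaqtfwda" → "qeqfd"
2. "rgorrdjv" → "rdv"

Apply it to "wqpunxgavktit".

What's happening: delete the first 3 characters, then keep every other character starting from the first (positions 1st, 3rd, 5th, ...).
On "wqpunxgavktit": the first step gives "unxgavktit", and the second then gives "uxaki".

uxaki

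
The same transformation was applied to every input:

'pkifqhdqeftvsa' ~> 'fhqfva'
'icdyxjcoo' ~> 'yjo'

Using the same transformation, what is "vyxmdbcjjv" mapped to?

mbjv

In each case the input is transformed by: delete the first 3 characters, then keep every other character starting from the first (positions 1st, 3rd, 5th, ...).
On "vyxmdbcjjv": the first step gives "mdbcjjv", and the second then gives "mbjv".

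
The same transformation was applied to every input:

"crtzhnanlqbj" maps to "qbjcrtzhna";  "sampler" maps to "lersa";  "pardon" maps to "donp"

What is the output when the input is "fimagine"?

Each output is the input with this applied: move the last 3 characters to the front (rotate right by 3), then delete the last 2 characters.
"fimagine" → "inefimag" → "inefim".

inefim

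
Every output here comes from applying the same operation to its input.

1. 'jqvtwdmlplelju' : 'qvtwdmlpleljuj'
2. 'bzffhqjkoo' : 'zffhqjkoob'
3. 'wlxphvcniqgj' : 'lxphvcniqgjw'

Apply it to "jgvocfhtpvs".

gvocfhtpvsj

Rule — move the first character to the end.
Applying that to "jgvocfhtpvs" gives "gvocfhtpvsj".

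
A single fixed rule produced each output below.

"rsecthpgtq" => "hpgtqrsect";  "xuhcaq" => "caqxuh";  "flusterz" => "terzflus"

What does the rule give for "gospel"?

The rule is to swap the front and back halves of the string.
Doing the same to "gospel": "pelgos".

pelgos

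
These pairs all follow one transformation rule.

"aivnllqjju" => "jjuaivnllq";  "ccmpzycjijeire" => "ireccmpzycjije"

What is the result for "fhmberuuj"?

In each case the input is transformed by: move the last 3 characters to the front (rotate right by 3).
"fhmberuuj" → "uujfhmber".

uujfhmber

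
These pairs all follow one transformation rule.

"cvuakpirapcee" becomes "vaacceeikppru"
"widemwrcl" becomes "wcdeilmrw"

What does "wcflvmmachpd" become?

The rule is to sort the characters into alphabetical order, then move the last character to the front.
Applying both steps to "wcflvmmachpd": "accdfhlmmpvw", then "waccdfhlmmpv".

waccdfhlmmpv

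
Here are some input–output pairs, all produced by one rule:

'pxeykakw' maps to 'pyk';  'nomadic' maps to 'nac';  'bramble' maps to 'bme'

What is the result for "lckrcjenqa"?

In each case the input is transformed by: keep one character in every 3, starting at position 1 (positions 1st, 4th, 7th, ...).
Doing the same to "lckrcjenqa": "lrea".

lrea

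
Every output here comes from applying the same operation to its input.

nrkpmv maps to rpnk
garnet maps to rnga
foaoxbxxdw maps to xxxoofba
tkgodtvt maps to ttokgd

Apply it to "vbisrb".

Each output is the input with this applied: delete the last 2 characters, then sort the characters into reverse alphabetical order.
Working it through for "vbisrb": intermediate "vbis", final "vsib".
(Check on "nrkpmv": → "nrkp" → "rpnk" ✓)

vsib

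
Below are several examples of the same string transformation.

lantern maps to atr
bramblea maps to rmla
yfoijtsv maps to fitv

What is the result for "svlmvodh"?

What's happening: keep every other character starting from the second (positions 2nd, 4th, 6th, ...).
For "svlmvodh" the result is "vmoh".

vmoh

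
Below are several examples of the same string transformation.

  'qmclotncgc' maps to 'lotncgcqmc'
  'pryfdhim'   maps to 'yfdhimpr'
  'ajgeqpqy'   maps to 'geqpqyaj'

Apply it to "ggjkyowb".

The pattern: swap the front and back halves of the string, then move the last 2 characters to the front (rotate right by 2).
For "ggjkyowb", step one produces "yowbggjk"; step two turns that into "jkyowbgg".

jkyowbgg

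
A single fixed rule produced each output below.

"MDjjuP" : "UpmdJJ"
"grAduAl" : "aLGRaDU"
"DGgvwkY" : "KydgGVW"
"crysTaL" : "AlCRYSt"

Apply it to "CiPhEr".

Each output is the input with this applied: move the last 2 characters to the front (rotate right by 2), then flip the case of every letter.
On "CiPhEr": the first step gives "ErCiPh", and the second then gives "eRcIpH".

eRcIpH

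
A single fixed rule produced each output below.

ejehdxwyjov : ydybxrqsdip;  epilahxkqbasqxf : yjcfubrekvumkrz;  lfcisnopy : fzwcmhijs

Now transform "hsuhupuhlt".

Each output is the input with this applied: shift every letter 6 places backward in the alphabet (wrapping around).
Doing the same to "hsuhupuhlt": "bmobojobfn".

bmobojobfn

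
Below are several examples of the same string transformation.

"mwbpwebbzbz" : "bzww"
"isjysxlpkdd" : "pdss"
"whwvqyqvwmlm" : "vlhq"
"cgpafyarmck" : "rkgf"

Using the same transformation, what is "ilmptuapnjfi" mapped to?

Rule — keep one character in every 3, starting at position 2 (positions 2nd, 5th, 8th, ...), then move the first 2 characters to the end (rotate left by 2).
Starting from "ilmptuapnjfi": after the first operation, "ltpf"; after the second, "pflt".

pflt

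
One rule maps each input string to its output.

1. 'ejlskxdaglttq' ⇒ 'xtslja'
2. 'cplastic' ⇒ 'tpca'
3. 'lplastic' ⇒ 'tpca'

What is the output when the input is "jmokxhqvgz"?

zvmkh

Each output is the input with this applied: keep every other character starting from the second (positions 2nd, 4th, 6th, ...), then sort the characters into reverse alphabetical order.
For "jmokxhqvgz", step one produces "mkhvz"; step two turns that into "zvmkh".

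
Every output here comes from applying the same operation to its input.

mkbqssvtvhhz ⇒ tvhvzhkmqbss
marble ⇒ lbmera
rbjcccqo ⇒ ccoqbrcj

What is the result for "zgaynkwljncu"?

What's happening: swap the front and back halves of the string, then swap each adjacent pair of characters (1↔2, 3↔4, ...).
Applying that to "zgaynkwljncu" gives "lwnjucgzyakn".
(Check on "rbjcccqo": → "ccqorbjc" → "ccoqbrcj" ✓)

lwnjucgzyakn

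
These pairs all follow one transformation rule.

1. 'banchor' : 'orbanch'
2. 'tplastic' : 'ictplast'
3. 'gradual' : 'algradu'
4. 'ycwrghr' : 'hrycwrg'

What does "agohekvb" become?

vbagohek

The pattern: move the last 2 characters to the front (rotate right by 2).
Doing the same to "agohekvb": "vbagohek".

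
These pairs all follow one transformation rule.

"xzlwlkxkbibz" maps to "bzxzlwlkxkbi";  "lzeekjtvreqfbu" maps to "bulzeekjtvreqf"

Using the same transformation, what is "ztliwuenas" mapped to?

Looking at the pairs, the operation is to move the last 2 characters to the front (rotate right by 2).
Applying that to "ztliwuenas" gives "asztliwuen".

asztliwuen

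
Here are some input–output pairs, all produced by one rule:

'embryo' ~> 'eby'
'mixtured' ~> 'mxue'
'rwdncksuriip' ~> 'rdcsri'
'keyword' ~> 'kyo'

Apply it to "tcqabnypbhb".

tqbyb

Looking at the pairs, the operation is to swap each adjacent pair of characters (1↔2, 3↔4, ...), then keep every other character starting from the second (positions 2nd, 4th, 6th, ...).
"tcqabnypbhb" → "ctaqnbpyhbb" → "tqbyb".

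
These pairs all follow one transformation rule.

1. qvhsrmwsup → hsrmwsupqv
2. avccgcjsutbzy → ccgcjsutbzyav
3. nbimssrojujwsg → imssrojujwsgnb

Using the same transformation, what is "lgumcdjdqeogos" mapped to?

In each case the input is transformed by: move the first 2 characters to the end (rotate left by 2).
Doing the same to "lgumcdjdqeogos": "umcdjdqeogoslg".

umcdjdqeogoslg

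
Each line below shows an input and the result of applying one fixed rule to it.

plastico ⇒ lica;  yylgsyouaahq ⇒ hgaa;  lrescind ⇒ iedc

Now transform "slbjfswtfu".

jffb

The pattern: sort the characters into reverse alphabetical order, then keep only the last 4 characters.
Applying both steps to "slbjfswtfu": "wutssljffb", then "jffb".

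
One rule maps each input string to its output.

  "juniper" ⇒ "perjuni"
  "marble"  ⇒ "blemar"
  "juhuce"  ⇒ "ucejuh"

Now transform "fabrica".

Each output is the input with this applied: move the last 3 characters to the front (rotate right by 3).
So "fabrica" becomes "icafabr".

icafabr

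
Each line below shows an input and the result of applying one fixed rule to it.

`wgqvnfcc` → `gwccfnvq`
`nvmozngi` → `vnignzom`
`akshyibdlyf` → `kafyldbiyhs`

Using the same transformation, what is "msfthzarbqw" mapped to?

The transformation: reverse the string, then move the last 2 characters to the front (rotate right by 2).
Applying both steps to "msfthzarbqw": "wqbrazhtfsm", then "smwqbrazhtf".

smwqbrazhtf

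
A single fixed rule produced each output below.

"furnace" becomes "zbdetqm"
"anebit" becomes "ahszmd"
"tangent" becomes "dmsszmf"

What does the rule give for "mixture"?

tqdlhws

Each output is the input with this applied: move the last 3 characters to the front (rotate right by 3), then shift every letter 1 place backward in the alphabet (wrapping around).
For "mixture" the result is "tqdlhws".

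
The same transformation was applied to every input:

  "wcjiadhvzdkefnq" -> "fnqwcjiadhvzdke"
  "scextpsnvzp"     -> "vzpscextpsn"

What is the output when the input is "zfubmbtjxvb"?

Looking at the pairs, the operation is to move the last 3 characters to the front (rotate right by 3).
"zfubmbtjxvb" → "xvbzfubmbtj".

xvbzfubmbtj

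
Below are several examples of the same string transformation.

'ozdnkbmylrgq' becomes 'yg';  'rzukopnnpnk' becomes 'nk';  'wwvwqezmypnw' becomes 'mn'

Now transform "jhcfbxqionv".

iv

The rule is to keep one character in every 3, starting at position 2 (positions 2nd, 5th, 8th, ...), then keep only the last 2 characters.
Applying that to "jhcfbxqionv" gives "iv".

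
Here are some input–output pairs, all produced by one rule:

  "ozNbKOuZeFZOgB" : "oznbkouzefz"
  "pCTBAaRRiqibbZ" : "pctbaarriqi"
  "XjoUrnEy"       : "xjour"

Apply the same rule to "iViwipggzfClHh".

The transformation: delete the last 3 characters, then convert every letter to lowercase.
"iViwipggzfClHh" → "iViwipggzfC" → "iviwipggzfc".

iviwipggzfc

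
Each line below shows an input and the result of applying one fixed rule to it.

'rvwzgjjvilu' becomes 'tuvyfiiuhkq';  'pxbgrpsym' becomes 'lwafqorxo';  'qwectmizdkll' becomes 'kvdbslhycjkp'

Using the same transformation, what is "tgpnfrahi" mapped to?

hfomeqzgs

What's happening: shift every letter 1 place backward in the alphabet (wrapping around), then swap the first and last characters.
Applying both steps to "tgpnfrahi": "sfomeqzgh", then "hfomeqzgs".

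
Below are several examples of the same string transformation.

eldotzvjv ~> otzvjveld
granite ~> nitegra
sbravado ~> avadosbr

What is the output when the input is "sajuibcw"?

The rule is to move the first 3 characters to the end (rotate left by 3).
For "sajuibcw" the result is "uibcwsaj".

uibcwsaj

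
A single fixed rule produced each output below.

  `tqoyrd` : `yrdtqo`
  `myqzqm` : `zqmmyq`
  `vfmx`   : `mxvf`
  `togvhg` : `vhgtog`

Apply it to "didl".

dldi

Rule — swap the front and back halves of the string.
So "didl" becomes "dldi".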